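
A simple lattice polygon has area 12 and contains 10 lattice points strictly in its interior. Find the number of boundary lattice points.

Pick's theorem gives A = I + B/2 − 1, so B = 2(A − I + 1) = 2(12 − 10 + 1) = 6.

6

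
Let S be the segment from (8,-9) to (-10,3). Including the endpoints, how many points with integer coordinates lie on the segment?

7

The number of lattice points on a segment between lattice points is gcd(|Δx|,|Δy|) + 1 = gcd(18,12) + 1 = 6 + 1 = 7.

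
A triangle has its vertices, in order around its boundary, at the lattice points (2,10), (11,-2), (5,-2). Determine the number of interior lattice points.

Using the shoelace formula, 2A = |[2·(-2) − 11·10] + [11·(-2) − 5·(-2)] + [5·10 − 2·(-2)]| = 72, so the area is 36.
The number of boundary lattice points is Σ gcd(|Δx|,|Δy|) = gcd(9,12) + gcd(6,0) + gcd(3,12) = 3+6+3 = 12.
By Pick's theorem A = I + B/2 − 1, so I = 36 − 12/2 + 1 = 31.

31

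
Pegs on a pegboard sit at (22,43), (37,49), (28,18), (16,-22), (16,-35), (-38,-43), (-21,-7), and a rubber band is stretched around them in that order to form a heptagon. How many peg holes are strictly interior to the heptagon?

The shoelace formula gives twice the area as |[22·49 − 37·43] + [37·18 − 28·49] + [28·(-22) − 16·18] + [16·(-35) − 16·(-22)] + [16·(-43) − (-38)·(-35)] + [(-38)·(-7) − (-21)·(-43)] + [(-21)·43 − 22·(-7)]| = 5735, so the area is 5735/2.
The number of boundary lattice points is Σ gcd(|Δx|,|Δy|) = gcd(15,6) + gcd(9,31) + gcd(12,40) + gcd(0,13) + gcd(54,8) + gcd(17,36) + gcd(43,50) = 3+1+4+13+2+1+1 = 25.
By Pick's theorem A = I + B/2 − 1, so I = 5735/2 − 25/2 + 1 = 2856.

2856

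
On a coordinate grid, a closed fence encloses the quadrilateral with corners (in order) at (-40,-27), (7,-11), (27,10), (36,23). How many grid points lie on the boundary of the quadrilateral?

Summing gcd(|Δx|,|Δy|) over the edges gives the boundary count: gcd(47,16) + gcd(20,21) + gcd(9,13) + gcd(76,50) = 1+1+1+2 = 5.

5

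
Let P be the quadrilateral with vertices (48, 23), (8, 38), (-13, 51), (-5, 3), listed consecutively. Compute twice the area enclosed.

The shoelace formula gives twice the area as |(48·38 − 8·23) + (8·51 − (-13)·38) + ((-13)·3 − (-5)·51) + ((-5)·23 − 48·3)| = 2499, so the area is 1249.5.

2499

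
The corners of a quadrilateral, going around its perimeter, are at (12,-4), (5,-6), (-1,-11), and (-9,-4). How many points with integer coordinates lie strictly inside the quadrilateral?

By the shoelace formula, twice the signed area is |(12·(-6) − 5·(-4)) + (5·(-11) − (-1)·(-6)) + ((-1)·(-4) − (-9)·(-11)) + ((-9)·(-4) − 12·(-4))| = 124, so the area is 62.
Summing gcd(|Δx|,|Δy|) over the edges gives the boundary count: gcd(7,2) + gcd(6,5) + gcd(8,7) + gcd(21,0) = 1+1+1+21 = 24.
By Pick's theorem A = I + B/2 − 1, so I = 62 − 24/2 + 1 = 51.

51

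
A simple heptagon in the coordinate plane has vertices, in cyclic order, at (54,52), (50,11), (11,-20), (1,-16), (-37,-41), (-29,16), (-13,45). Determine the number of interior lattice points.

Using the shoelace formula, 2A = |[54·11 − 50·52] + [50·(-20) − 11·11] + [11·(-16) − 1·(-20)] + [1·(-41) − (-37)·(-16)] + [(-37)·16 − (-29)·(-41)] + [(-29)·45 − (-13)·16] + [(-13)·52 − 54·45]| = 9900, so the area is 4950.
Along each edge there are gcd(|Δx|,|Δy|)+1 lattice points, so counting each shared vertex once the boundary has gcd(4,41) + gcd(39,31) + gcd(10,4) + gcd(38,25) + gcd(8,57) + gcd(16,29) + gcd(67,7) = 1+1+2+1+1+1+1 = 8.
Pick's theorem gives I = A − B/2 + 1 = 4950 − 8/2 + 1 = 4947.

4947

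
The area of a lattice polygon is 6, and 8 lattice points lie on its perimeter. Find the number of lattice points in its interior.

From Pick's theorem, I = A − B/2 + 1 = 6 − 8/2 + 1 = 3.

3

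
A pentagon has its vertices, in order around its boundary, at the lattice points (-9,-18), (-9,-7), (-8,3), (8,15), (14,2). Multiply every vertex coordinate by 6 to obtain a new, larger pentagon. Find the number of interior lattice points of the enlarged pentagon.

Using the shoelace formula, 2A = |((-9)·(-7) − (-9)·(-18)) + ((-9)·3 − (-8)·(-7)) + ((-8)·15 − 8·3) + (8·2 − 14·15) + (14·(-18) − (-9)·2)| = 754, so the area is 377.
Summing gcd(|Δx|,|Δy|) over the edges gives the boundary count: gcd(0,11) + gcd(1,10) + gcd(16,12) + gcd(6,13) + gcd(23,20) = 11+1+4+1+1 = 18.
Scaling by 6 multiplies the area by 6² = 36 (so the new area is 13572) and multiplies the boundary lattice-point count by 6, giving 108.
By Pick's theorem, the interior count of the dilated polygon is 13572 − 108/2 + 1 = 13519.

13519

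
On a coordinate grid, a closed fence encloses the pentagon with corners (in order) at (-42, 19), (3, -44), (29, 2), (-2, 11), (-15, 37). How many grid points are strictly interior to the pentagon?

By the shoelace formula, twice the signed area is |[(-42)·(-44) − 3·19] + [3·2 − 29·(-44)] + [29·11 − (-2)·2] + [(-2)·37 − (-15)·11] + [(-15)·19 − (-42)·37]| = 4756, so the area is 2378.
Summing gcd(|Δx|,|Δy|) over the edges gives the boundary count: gcd(45,63) + gcd(26,46) + gcd(31,9) + gcd(13,26) + gcd(27,18) = 9+2+1+13+9 = 34.
Pick's theorem gives I = A − B/2 + 1 = 2378 − 34/2 + 1 = 2362.

2362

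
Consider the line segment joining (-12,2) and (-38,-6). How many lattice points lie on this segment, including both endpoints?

3

The number of lattice points on a segment between lattice points is gcd(|Δx|,|Δy|) + 1 = gcd(26,8) + 1 = 2 + 1 = 3.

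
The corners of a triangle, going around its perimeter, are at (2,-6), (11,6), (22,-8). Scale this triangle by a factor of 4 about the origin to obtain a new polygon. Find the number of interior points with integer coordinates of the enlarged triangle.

The shoelace formula gives twice the area as |(2·6 − 11·(-6)) + (11·(-8) − 22·6) + (22·(-6) − 2·(-8))| = 258, so the area is 129.
Summing gcd(|Δx|,|Δy|) over the edges gives the boundary count: gcd(9,12) + gcd(11,14) + gcd(20,2) = 3+1+2 = 6.
Scaling by 4 multiplies the area by 4² = 16 (so the new area is 2064) and multiplies the boundary lattice-point count by 4, giving 24.
By Pick's theorem, the interior count of the dilated polygon is 2064 − 24/2 + 1 = 2053.

2053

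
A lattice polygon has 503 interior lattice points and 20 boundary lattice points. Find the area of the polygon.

Pick's theorem states A = I + B/2 − 1, so A = 503 + 20/2 − 1 = 512.

512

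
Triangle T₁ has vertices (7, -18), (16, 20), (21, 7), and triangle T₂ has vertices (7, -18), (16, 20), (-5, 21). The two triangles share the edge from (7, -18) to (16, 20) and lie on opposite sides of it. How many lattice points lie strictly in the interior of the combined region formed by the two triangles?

555

The union is the simple quadrilateral with vertices (7, -18), (21, 7), (16, 20), (-5, 21) in order.
By the shoelace formula, twice the signed area is |(7·7 − 21·(-18)) + (21·20 − 16·7) + (16·21 − (-5)·20) + ((-5)·(-18) − 7·21)| = 1114, so the area is 557.
Along each edge there are gcd(|Δx|,|Δy|)+1 lattice points, so counting each shared vertex once the boundary has gcd(14,25) + gcd(5,13) + gcd(21,1) + gcd(12,39) = 1+1+1+3 = 6.
By Pick's theorem I = A − B/2 + 1 = 557 − 6/2 + 1 = 555.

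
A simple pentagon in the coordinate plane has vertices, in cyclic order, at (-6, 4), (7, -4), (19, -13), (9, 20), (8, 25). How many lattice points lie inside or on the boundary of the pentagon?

370

By the shoelace formula, twice the signed area is |((-6)·(-4) − 7·4) + (7·(-13) − 19·(-4)) + (19·20 − 9·(-13)) + (9·25 − 8·20) + (8·4 − (-6)·25)| = 725, so the area is 362.5.
Summing gcd(|Δx|,|Δy|) over the edges gives the boundary count: gcd(13,8) + gcd(12,9) + gcd(10,33) + gcd(1,5) + gcd(14,21) = 1+3+1+1+7 = 13.
Pick's theorem gives I = A − B/2 + 1 = 362.5 − 13/2 + 1 = 357, so the closed region contains I + B = 357 + 13 = 370 lattice points.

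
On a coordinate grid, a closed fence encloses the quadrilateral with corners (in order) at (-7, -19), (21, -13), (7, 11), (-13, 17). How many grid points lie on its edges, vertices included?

Summing gcd(|Δx|,|Δy|) over the edges gives the boundary count: gcd(28,6) + gcd(14,24) + gcd(20,6) + gcd(6,36) = 2+2+2+6 = 12.

12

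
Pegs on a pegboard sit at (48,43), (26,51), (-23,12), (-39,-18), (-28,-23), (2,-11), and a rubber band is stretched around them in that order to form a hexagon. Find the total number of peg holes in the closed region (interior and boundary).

2537

The shoelace formula gives twice the area as |(48·51 − 26·43) + (26·12 − (-23)·51) + ((-23)·(-18) − (-39)·12) + ((-39)·(-23) − (-28)·(-18)) + ((-28)·(-11) − 2·(-23)) + (2·43 − 48·(-11))| = 5058, so the area is 2529.
Summing gcd(|Δx|,|Δy|) over the edges gives the boundary count: gcd(22,8) + gcd(49,39) + gcd(16,30) + gcd(11,5) + gcd(30,12) + gcd(46,54) = 2+1+2+1+6+2 = 14.
Pick's theorem gives I = A − B/2 + 1 = 2529 − 14/2 + 1 = 2523, so the closed region contains I + B = 2523 + 14 = 2537 lattice points.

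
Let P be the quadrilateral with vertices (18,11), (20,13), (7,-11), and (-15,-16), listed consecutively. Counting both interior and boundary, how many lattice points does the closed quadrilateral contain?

230

By the shoelace formula, twice the signed area is |(18·13 − 20·11) + (20·(-11) − 7·13) + (7·(-16) − (-15)·(-11)) + ((-15)·11 − 18·(-16))| = 451, so the area is 225.5.
The number of boundary lattice points is Σ gcd(|Δx|,|Δy|) = gcd(2,2) + gcd(13,24) + gcd(22,5) + gcd(33,27) = 2+1+1+3 = 7.
Pick's theorem gives I = A − B/2 + 1 = 225.5 − 7/2 + 1 = 223, so the closed region contains I + B = 223 + 7 = 230 lattice points.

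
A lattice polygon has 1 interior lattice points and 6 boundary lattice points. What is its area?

3

Pick's theorem states A = I + B/2 − 1, so A = 1 + 6/2 − 1 = 3.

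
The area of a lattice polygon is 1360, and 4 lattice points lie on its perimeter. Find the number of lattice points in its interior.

Pick's theorem A = I + B/2 − 1 rearranges to I = A − B/2 + 1 = 1360 − 4/2 + 1 = 1359.

1359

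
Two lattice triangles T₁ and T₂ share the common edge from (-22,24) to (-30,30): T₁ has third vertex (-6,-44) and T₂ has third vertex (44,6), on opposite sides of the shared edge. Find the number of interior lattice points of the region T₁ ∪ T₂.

The union is the simple quadrilateral with vertices (-22,24), (-6,-44), (-30,30), (44,6) in order.
By the shoelace formula, twice the signed area is |[(-22)·(-44) − (-6)·24] + [(-6)·30 − (-30)·(-44)] + [(-30)·6 − 44·30] + [44·24 − (-22)·6]| = 700, so the area is 350.
Along each edge there are gcd(|Δx|,|Δy|)+1 lattice points, so counting each shared vertex once the boundary has gcd(16,68) + gcd(24,74) + gcd(74,24) + gcd(66,18) = 4+2+2+6 = 14.
By Pick's theorem I = A − B/2 + 1 = 350 − 14/2 + 1 = 344.

344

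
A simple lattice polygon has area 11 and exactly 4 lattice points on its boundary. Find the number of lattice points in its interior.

From Pick's theorem, I = A − B/2 + 1 = 11 − 4/2 + 1 = 10.

10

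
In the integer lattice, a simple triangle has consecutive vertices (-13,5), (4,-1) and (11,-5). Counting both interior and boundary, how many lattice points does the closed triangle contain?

16

The shoelace formula gives twice the area as |[(-13)·(-1) − 4·5] + [4·(-5) − 11·(-1)] + [11·5 − (-13)·(-5)]| = 26, so the area is 13.
Along each edge there are gcd(|Δx|,|Δy|)+1 lattice points, so counting each shared vertex once the boundary has gcd(17,6) + gcd(7,4) + gcd(24,10) = 1+1+2 = 4.
Pick's theorem gives I = A − B/2 + 1 = 13 − 4/2 + 1 = 12, so the closed region contains I + B = 12 + 4 = 16 lattice points.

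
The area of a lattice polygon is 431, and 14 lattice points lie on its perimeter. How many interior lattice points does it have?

425

From Pick's theorem, I = A − B/2 + 1 = 431 − 14/2 + 1 = 425.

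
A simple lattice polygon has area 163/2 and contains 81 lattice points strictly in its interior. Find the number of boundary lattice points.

3

Pick's theorem gives A = I + B/2 − 1, so B = 2(A − I + 1) = 2(163/2 − 81 + 1) = 3.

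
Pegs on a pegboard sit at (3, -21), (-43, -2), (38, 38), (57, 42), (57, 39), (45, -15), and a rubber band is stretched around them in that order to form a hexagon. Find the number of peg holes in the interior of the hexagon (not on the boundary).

By the shoelace formula, twice the signed area is |[3·(-2) − (-43)·(-21)] + [(-43)·38 − 38·(-2)] + [38·42 − 57·38] + [57·39 − 57·42] + [57·(-15) − 45·39] + [45·(-21) − 3·(-15)]| = 6718, so the area is 3359.
Along each edge there are gcd(|Δx|,|Δy|)+1 lattice points, so counting each shared vertex once the boundary has gcd(46,19) + gcd(81,40) + gcd(19,4) + gcd(0,3) + gcd(12,54) + gcd(42,6) = 1+1+1+3+6+6 = 18.
Pick's theorem gives I = A − B/2 + 1 = 3359 − 18/2 + 1 = 3351.

3351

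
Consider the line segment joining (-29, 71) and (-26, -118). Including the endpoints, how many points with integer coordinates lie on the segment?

The number of lattice points on a segment between lattice points is gcd(|Δx|,|Δy|) + 1 = gcd(3,189) + 1 = 3 + 1 = 4.

4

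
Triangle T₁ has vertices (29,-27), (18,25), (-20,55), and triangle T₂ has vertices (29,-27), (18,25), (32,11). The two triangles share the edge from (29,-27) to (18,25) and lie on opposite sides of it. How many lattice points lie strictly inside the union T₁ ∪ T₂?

The union is the simple quadrilateral with vertices (29,-27), (-20,55), (18,25), (32,11) in order.
By the shoelace formula, twice the signed area is |(29·55 − (-20)·(-27)) + ((-20)·25 − 18·55) + (18·11 − 32·25) + (32·(-27) − 29·11)| = 2220, so the area is 1110.
The number of boundary lattice points is Σ gcd(|Δx|,|Δy|) = gcd(49,82) + gcd(38,30) + gcd(14,14) + gcd(3,38) = 1+2+14+1 = 18.
By Pick's theorem I = A − B/2 + 1 = 1110 − 18/2 + 1 = 1102.

1102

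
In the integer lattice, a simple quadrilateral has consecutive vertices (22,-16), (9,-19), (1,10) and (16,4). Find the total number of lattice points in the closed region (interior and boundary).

Using the shoelace formula, 2A = |[22·(-19) − 9·(-16)] + [9·10 − 1·(-19)] + [1·4 − 16·10] + [16·(-16) − 22·4]| = 665, so the area is 332.5.
The number of boundary lattice points is Σ gcd(|Δx|,|Δy|) = gcd(13,3) + gcd(8,29) + gcd(15,6) + gcd(6,20) = 1+1+3+2 = 7.
Pick's theorem gives I = A − B/2 + 1 = 332.5 − 7/2 + 1 = 330, so the closed region contains I + B = 330 + 7 = 337 lattice points.

337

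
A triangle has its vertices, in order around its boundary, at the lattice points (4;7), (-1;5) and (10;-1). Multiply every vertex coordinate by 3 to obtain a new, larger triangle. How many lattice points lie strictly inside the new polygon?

Using the shoelace formula, 2A = |[4·5 − (-1)·7] + [(-1)·(-1) − 10·5] + [10·7 − 4·(-1)]| = 52, so the area is 26.
Along each edge there are gcd(|Δx|,|Δy|)+1 lattice points, so counting each shared vertex once the boundary has gcd(5,2) + gcd(11,6) + gcd(6,8) = 1+1+2 = 4.
Scaling by 3 multiplies the area by 3² = 9 (so the new area is 234) and multiplies the boundary lattice-point count by 3, giving 12.
By Pick's theorem, the interior count of the dilated polygon is 234 − 12/2 + 1 = 229.

229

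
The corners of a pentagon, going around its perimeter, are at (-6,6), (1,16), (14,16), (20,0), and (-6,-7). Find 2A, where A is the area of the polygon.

848

The shoelace formula gives twice the area as |((-6)·16 − 1·6) + (1·16 − 14·16) + (14·0 − 20·16) + (20·(-7) − (-6)·0) + ((-6)·6 − (-6)·(-7))| = 848, so the area is 424.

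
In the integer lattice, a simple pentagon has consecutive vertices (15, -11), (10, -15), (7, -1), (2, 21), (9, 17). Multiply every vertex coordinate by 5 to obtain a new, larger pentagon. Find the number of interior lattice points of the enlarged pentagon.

4736

The shoelace formula gives twice the area as |(15·(-15) − 10·(-11)) + (10·(-1) − 7·(-15)) + (7·21 − 2·(-1)) + (2·17 − 9·21) + (9·(-11) − 15·17)| = 380, so the area is 190.
The number of boundary lattice points is Σ gcd(|Δx|,|Δy|) = gcd(5,4) + gcd(3,14) + gcd(5,22) + gcd(7,4) + gcd(6,28) = 1+1+1+1+2 = 6.
Scaling by 5 multiplies the area by 5² = 25 (so the new area is 4750) and multiplies the boundary lattice-point count by 5, giving 30.
By Pick's theorem, the interior count of the dilated polygon is 4750 − 30/2 + 1 = 4736.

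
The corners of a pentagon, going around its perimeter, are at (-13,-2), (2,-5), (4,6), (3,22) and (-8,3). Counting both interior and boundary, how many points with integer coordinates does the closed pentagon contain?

Using the shoelace formula, 2A = |[(-13)·(-5) − 2·(-2)] + [2·6 − 4·(-5)] + [4·22 − 3·6] + [3·3 − (-8)·22] + [(-8)·(-2) − (-13)·3]| = 411, so the area is 411/2.
Along each edge there are gcd(|Δx|,|Δy|)+1 lattice points, so counting each shared vertex once the boundary has gcd(15,3) + gcd(2,11) + gcd(1,16) + gcd(11,19) + gcd(5,5) = 3+1+1+1+5 = 11.
Pick's theorem gives I = A − B/2 + 1 = 411/2 − 11/2 + 1 = 201, so the closed region contains I + B = 201 + 11 = 212 lattice points.

212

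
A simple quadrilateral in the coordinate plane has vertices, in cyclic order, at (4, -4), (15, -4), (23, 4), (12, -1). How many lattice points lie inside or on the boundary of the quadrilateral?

52

By the shoelace formula, twice the signed area is |(4·(-4) − 15·(-4)) + (15·4 − 23·(-4)) + (23·(-1) − 12·4) + (12·(-4) − 4·(-1))| = 81, so the area is 40.5.
Summing gcd(|Δx|,|Δy|) over the edges gives the boundary count: gcd(11,0) + gcd(8,8) + gcd(11,5) + gcd(8,3) = 11+8+1+1 = 21.
Pick's theorem gives I = A − B/2 + 1 = 40.5 − 21/2 + 1 = 31, so the closed region contains I + B = 31 + 21 = 52 lattice points.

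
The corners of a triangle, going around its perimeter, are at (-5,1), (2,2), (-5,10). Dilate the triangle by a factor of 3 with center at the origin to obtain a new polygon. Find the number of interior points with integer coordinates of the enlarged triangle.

Using the shoelace formula, 2A = |((-5)·2 − 2·1) + (2·10 − (-5)·2) + ((-5)·1 − (-5)·10)| = 63, so the area is 63/2.
Summing gcd(|Δx|,|Δy|) over the edges gives the boundary count: gcd(7,1) + gcd(7,8) + gcd(0,9) = 1+1+9 = 11.
Scaling by 3 multiplies the area by 3² = 9 (so the new area is 283.5) and multiplies the boundary lattice-point count by 3, giving 33.
By Pick's theorem, the interior count of the dilated polygon is 283.5 − 33/2 + 1 = 268.

268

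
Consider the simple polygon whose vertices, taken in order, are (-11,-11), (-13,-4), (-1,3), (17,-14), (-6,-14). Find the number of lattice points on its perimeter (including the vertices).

Along each edge there are gcd(|Δx|,|Δy|)+1 lattice points, so counting each shared vertex once the boundary has gcd(2,7) + gcd(12,7) + gcd(18,17) + gcd(23,0) + gcd(5,3) = 1+1+1+23+1 = 27.

27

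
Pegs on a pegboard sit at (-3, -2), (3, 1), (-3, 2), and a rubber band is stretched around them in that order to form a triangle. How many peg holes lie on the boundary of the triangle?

8

Along each edge there are gcd(|Δx|,|Δy|)+1 lattice points, so counting each shared vertex once the boundary has gcd(6,3) + gcd(6,1) + gcd(0,4) = 3+1+4 = 8.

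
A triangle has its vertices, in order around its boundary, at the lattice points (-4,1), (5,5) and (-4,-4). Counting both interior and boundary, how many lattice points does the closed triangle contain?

31

By the shoelace formula, twice the signed area is |[(-4)·5 − 5·1] + [5·(-4) − (-4)·5] + [(-4)·1 − (-4)·(-4)]| = 45, so the area is 45/2.
Along each edge there are gcd(|Δx|,|Δy|)+1 lattice points, so counting each shared vertex once the boundary has gcd(9,4) + gcd(9,9) + gcd(0,5) = 1+9+5 = 15.
Pick's theorem gives I = A − B/2 + 1 = 45/2 − 15/2 + 1 = 16, so the closed region contains I + B = 16 + 15 = 31 lattice points.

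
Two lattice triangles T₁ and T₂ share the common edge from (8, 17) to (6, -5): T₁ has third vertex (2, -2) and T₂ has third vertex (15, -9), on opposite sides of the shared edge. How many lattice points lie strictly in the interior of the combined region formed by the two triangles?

The union is the simple quadrilateral with vertices (8, 17), (2, -2), (6, -5), (15, -9) in order.
Using the shoelace formula, 2A = |[8·(-2) − 2·17] + [2·(-5) − 6·(-2)] + [6·(-9) − 15·(-5)] + [15·17 − 8·(-9)]| = 300, so the area is 150.
Along each edge there are gcd(|Δx|,|Δy|)+1 lattice points, so counting each shared vertex once the boundary has gcd(6,19) + gcd(4,3) + gcd(9,4) + gcd(7,26) = 1+1+1+1 = 4.
By Pick's theorem I = A − B/2 + 1 = 150 − 4/2 + 1 = 149.

149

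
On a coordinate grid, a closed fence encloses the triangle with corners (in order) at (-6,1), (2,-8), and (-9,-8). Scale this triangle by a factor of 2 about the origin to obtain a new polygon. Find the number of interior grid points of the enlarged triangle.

By the shoelace formula, twice the signed area is |[(-6)·(-8) − 2·1] + [2·(-8) − (-9)·(-8)] + [(-9)·1 − (-6)·(-8)]| = 99, so the area is 49.5.
The number of boundary lattice points is Σ gcd(|Δx|,|Δy|) = gcd(8,9) + gcd(11,0) + gcd(3,9) = 1+11+3 = 15.
Scaling by 2 multiplies the area by 2² = 4 (so the new area is 198) and multiplies the boundary lattice-point count by 2, giving 30.
By Pick's theorem, the interior count of the dilated polygon is 198 − 30/2 + 1 = 184.

184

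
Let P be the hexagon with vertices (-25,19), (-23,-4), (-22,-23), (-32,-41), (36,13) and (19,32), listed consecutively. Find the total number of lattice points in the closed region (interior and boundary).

The shoelace formula gives twice the area as |[(-25)·(-4) − (-23)·19] + [(-23)·(-23) − (-22)·(-4)] + [(-22)·(-41) − (-32)·(-23)] + [(-32)·13 − 36·(-41)] + [36·32 − 19·13] + [19·19 − (-25)·32]| = 4270, so the area is 2135.
Summing gcd(|Δx|,|Δy|) over the edges gives the boundary count: gcd(2,23) + gcd(1,19) + gcd(10,18) + gcd(68,54) + gcd(17,19) + gcd(44,13) = 1+1+2+2+1+1 = 8.
Pick's theorem gives I = A − B/2 + 1 = 2135 − 8/2 + 1 = 2132, so the closed region contains I + B = 2132 + 8 = 2140 lattice points.

2140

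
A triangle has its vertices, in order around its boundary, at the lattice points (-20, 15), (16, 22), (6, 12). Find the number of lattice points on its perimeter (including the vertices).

Along each edge there are gcd(|Δx|,|Δy|)+1 lattice points, so counting each shared vertex once the boundary has gcd(36,7) + gcd(10,10) + gcd(26,3) = 1+10+1 = 12.

12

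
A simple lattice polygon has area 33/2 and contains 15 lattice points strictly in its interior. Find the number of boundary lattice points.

Pick's theorem gives A = I + B/2 − 1, so B = 2(A − I + 1) = 2(33/2 − 15 + 1) = 5.

5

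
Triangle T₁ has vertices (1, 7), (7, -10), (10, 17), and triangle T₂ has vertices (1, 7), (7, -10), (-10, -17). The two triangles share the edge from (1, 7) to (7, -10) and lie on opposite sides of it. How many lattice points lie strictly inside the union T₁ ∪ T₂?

The union is the simple quadrilateral with vertices (1, 7), (10, 17), (7, -10), (-10, -17) in order.
By the shoelace formula, twice the signed area is |(1·17 − 10·7) + (10·(-10) − 7·17) + (7·(-17) − (-10)·(-10)) + ((-10)·7 − 1·(-17))| = 544, so the area is 272.
Summing gcd(|Δx|,|Δy|) over the edges gives the boundary count: gcd(9,10) + gcd(3,27) + gcd(17,7) + gcd(11,24) = 1+3+1+1 = 6.
By Pick's theorem I = A − B/2 + 1 = 272 − 6/2 + 1 = 270.

270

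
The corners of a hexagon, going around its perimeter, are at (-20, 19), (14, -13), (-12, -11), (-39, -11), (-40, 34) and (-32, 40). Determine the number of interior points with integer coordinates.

1332

The shoelace formula gives twice the area as |[(-20)·(-13) − 14·19] + [14·(-11) − (-12)·(-13)] + [(-12)·(-11) − (-39)·(-11)] + [(-39)·34 − (-40)·(-11)] + [(-40)·40 − (-32)·34] + [(-32)·19 − (-20)·40]| = 2699, so the area is 1349.5.
The number of boundary lattice points is Σ gcd(|Δx|,|Δy|) = gcd(34,32) + gcd(26,2) + gcd(27,0) + gcd(1,45) + gcd(8,6) + gcd(12,21) = 2+2+27+1+2+3 = 37.
Pick's theorem gives I = A − B/2 + 1 = 1349.5 − 37/2 + 1 = 1332.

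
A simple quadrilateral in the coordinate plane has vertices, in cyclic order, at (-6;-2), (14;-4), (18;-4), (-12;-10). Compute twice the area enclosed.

196

Using the shoelace formula, 2A = |((-6)·(-4) − 14·(-2)) + (14·(-4) − 18·(-4)) + (18·(-10) − (-12)·(-4)) + ((-12)·(-2) − (-6)·(-10))| = 196, so the area is 98.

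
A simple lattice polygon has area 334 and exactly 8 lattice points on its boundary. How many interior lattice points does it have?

Pick's theorem A = I + B/2 − 1 rearranges to I = A − B/2 + 1 = 334 − 8/2 + 1 = 331.

331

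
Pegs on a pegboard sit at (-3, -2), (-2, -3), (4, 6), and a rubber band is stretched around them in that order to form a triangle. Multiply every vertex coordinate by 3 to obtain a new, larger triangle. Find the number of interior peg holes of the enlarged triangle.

By the shoelace formula, twice the signed area is |((-3)·(-3) − (-2)·(-2)) + ((-2)·6 − 4·(-3)) + (4·(-2) − (-3)·6)| = 15, so the area is 7.5.
Along each edge there are gcd(|Δx|,|Δy|)+1 lattice points, so counting each shared vertex once the boundary has gcd(1,1) + gcd(6,9) + gcd(7,8) = 1+3+1 = 5.
Scaling by 3 multiplies the area by 3² = 9 (so the new area is 67.5) and multiplies the boundary lattice-point count by 3, giving 15.
By Pick's theorem, the interior count of the dilated polygon is 67.5 − 15/2 + 1 = 61.

61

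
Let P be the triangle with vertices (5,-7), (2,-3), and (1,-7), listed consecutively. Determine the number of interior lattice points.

Using the shoelace formula, 2A = |[5·(-3) − 2·(-7)] + [2·(-7) − 1·(-3)] + [1·(-7) − 5·(-7)]| = 16, so the area is 8.
The number of boundary lattice points is Σ gcd(|Δx|,|Δy|) = gcd(3,4) + gcd(1,4) + gcd(4,0) = 1+1+4 = 6.
Pick's theorem gives I = A − B/2 + 1 = 8 − 6/2 + 1 = 6.

6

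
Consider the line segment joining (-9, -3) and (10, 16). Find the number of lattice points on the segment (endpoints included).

The number of lattice points on a segment between lattice points is gcd(|Δx|,|Δy|) + 1 = gcd(19,19) + 1 = 19 + 1 = 20.

20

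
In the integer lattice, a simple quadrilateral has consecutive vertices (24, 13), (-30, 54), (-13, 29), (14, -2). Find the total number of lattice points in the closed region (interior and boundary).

The shoelace formula gives twice the area as |[24·54 − (-30)·13] + [(-30)·29 − (-13)·54] + [(-13)·(-2) − 14·29] + [14·13 − 24·(-2)]| = 1368, so the area is 684.
Summing gcd(|Δx|,|Δy|) over the edges gives the boundary count: gcd(54,41) + gcd(17,25) + gcd(27,31) + gcd(10,15) = 1+1+1+5 = 8.
Pick's theorem gives I = A − B/2 + 1 = 684 − 8/2 + 1 = 681, so the closed region contains I + B = 681 + 8 = 689 lattice points.

689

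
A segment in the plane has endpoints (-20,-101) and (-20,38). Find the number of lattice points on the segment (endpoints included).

The number of lattice points on a segment between lattice points is gcd(|Δx|,|Δy|) + 1 = gcd(0,139) + 1 = 139 + 1 = 140.

140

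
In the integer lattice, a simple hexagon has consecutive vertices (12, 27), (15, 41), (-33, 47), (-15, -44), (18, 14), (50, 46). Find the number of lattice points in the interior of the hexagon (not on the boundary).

2876

The shoelace formula gives twice the area as |[12·41 − 15·27] + [15·47 − (-33)·41] + [(-33)·(-44) − (-15)·47] + [(-15)·14 − 18·(-44)] + [18·46 − 50·14] + [50·27 − 12·46]| = 5810, so the area is 2905.
Summing gcd(|Δx|,|Δy|) over the edges gives the boundary count: gcd(3,14) + gcd(48,6) + gcd(18,91) + gcd(33,58) + gcd(32,32) + gcd(38,19) = 1+6+1+1+32+19 = 60.
By Pick's theorem A = I + B/2 − 1, so I = 2905 − 60/2 + 1 = 2876.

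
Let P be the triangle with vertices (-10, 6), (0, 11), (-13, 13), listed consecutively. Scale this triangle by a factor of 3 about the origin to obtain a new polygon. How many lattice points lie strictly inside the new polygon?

373

The shoelace formula gives twice the area as |((-10)·11 − 0·6) + (0·13 − (-13)·11) + ((-13)·6 − (-10)·13)| = 85, so the area is 42.5.
The number of boundary lattice points is Σ gcd(|Δx|,|Δy|) = gcd(10,5) + gcd(13,2) + gcd(3,7) = 5+1+1 = 7.
Scaling by 3 multiplies the area by 3² = 9 (so the new area is 382.5) and multiplies the boundary lattice-point count by 3, giving 21.
By Pick's theorem, the interior count of the dilated polygon is 382.5 − 21/2 + 1 = 373.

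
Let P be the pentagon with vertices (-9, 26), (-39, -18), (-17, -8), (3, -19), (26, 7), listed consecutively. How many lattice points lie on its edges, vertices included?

7

The number of boundary lattice points is Σ gcd(|Δx|,|Δy|) = gcd(30,44) + gcd(22,10) + gcd(20,11) + gcd(23,26) + gcd(35,19) = 2+2+1+1+1 = 7.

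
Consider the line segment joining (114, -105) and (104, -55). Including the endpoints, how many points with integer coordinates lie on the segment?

The number of lattice points on a segment between lattice points is gcd(|Δx|,|Δy|) + 1 = gcd(10,50) + 1 = 10 + 1 = 11.

11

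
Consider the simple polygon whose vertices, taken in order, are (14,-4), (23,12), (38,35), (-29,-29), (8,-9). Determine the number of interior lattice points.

The shoelace formula gives twice the area as |(14·12 − 23·(-4)) + (23·35 − 38·12) + (38·(-29) − (-29)·35) + ((-29)·(-9) − 8·(-29)) + (8·(-4) − 14·(-9))| = 1109, so the area is 554.5.
Summing gcd(|Δx|,|Δy|) over the edges gives the boundary count: gcd(9,16) + gcd(15,23) + gcd(67,64) + gcd(37,20) + gcd(6,5) = 1+1+1+1+1 = 5.
Pick's theorem gives I = A − B/2 + 1 = 554.5 − 5/2 + 1 = 553.

553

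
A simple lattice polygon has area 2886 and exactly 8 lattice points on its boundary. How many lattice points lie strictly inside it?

2883

Pick's theorem A = I + B/2 − 1 rearranges to I = A − B/2 + 1 = 2886 − 8/2 + 1 = 2883.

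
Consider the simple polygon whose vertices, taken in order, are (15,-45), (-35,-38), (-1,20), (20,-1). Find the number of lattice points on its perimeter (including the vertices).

25

The number of boundary lattice points is Σ gcd(|Δx|,|Δy|) = gcd(50,7) + gcd(34,58) + gcd(21,21) + gcd(5,44) = 1+2+21+1 = 25.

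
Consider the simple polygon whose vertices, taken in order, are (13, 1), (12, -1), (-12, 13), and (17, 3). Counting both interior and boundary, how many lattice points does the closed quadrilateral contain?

By the shoelace formula, twice the signed area is |(13·(-1) − 12·1) + (12·13 − (-12)·(-1)) + ((-12)·3 − 17·13) + (17·1 − 13·3)| = 160, so the area is 80.
The number of boundary lattice points is Σ gcd(|Δx|,|Δy|) = gcd(1,2) + gcd(24,14) + gcd(29,10) + gcd(4,2) = 1+2+1+2 = 6.
Pick's theorem gives I = A − B/2 + 1 = 80 − 6/2 + 1 = 78, so the closed region contains I + B = 78 + 6 = 84 lattice points.

84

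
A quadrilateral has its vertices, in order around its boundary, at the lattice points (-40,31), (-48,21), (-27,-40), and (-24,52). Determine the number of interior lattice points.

The shoelace formula gives twice the area as |((-40)·21 − (-48)·31) + ((-48)·(-40) − (-27)·21) + ((-27)·52 − (-24)·(-40)) + ((-24)·31 − (-40)·52)| = 2107, so the area is 1053.5.
Along each edge there are gcd(|Δx|,|Δy|)+1 lattice points, so counting each shared vertex once the boundary has gcd(8,10) + gcd(21,61) + gcd(3,92) + gcd(16,21) = 2+1+1+1 = 5.
Pick's theorem gives I = A − B/2 + 1 = 1053.5 − 5/2 + 1 = 1052.

1052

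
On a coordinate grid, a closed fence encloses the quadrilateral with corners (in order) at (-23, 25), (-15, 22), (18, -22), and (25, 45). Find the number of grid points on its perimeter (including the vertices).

17

The number of boundary lattice points is Σ gcd(|Δx|,|Δy|) = gcd(8,3) + gcd(33,44) + gcd(7,67) + gcd(48,20) = 1+11+1+4 = 17.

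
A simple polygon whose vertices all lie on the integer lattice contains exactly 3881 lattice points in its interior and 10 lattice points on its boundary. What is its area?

3885

By Pick's theorem, A = I + B/2 − 1 = 3881 + 10/2 − 1 = 3885.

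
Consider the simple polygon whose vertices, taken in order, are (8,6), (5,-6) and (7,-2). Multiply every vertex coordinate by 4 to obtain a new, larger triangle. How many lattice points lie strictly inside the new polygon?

85

Using the shoelace formula, 2A = |(8·(-6) − 5·6) + (5·(-2) − 7·(-6)) + (7·6 − 8·(-2))| = 12, so the area is 6.
Along each edge there are gcd(|Δx|,|Δy|)+1 lattice points, so counting each shared vertex once the boundary has gcd(3,12) + gcd(2,4) + gcd(1,8) = 3+2+1 = 6.
Scaling by 4 multiplies the area by 4² = 16 (so the new area is 96) and multiplies the boundary lattice-point count by 4, giving 24.
By Pick's theorem, the interior count of the dilated polygon is 96 − 24/2 + 1 = 85.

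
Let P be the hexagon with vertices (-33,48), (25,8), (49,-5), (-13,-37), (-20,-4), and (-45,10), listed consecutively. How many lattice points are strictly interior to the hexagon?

The shoelace formula gives twice the area as |((-33)·8 − 25·48) + (25·(-5) − 49·8) + (49·(-37) − (-13)·(-5)) + ((-13)·(-4) − (-20)·(-37)) + ((-20)·10 − (-45)·(-4)) + ((-45)·48 − (-33)·10)| = 6757, so the area is 6757/2.
Along each edge there are gcd(|Δx|,|Δy|)+1 lattice points, so counting each shared vertex once the boundary has gcd(58,40) + gcd(24,13) + gcd(62,32) + gcd(7,33) + gcd(25,14) + gcd(12,38) = 2+1+2+1+1+2 = 9.
Pick's theorem gives I = A − B/2 + 1 = 6757/2 − 9/2 + 1 = 3375.

3375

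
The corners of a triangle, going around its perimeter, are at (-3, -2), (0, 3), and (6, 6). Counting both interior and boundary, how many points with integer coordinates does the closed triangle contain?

The shoelace formula gives twice the area as |((-3)·3 − 0·(-2)) + (0·6 − 6·3) + (6·(-2) − (-3)·6)| = 21, so the area is 10.5.
The number of boundary lattice points is Σ gcd(|Δx|,|Δy|) = gcd(3,5) + gcd(6,3) + gcd(9,8) = 1+3+1 = 5.
Pick's theorem gives I = A − B/2 + 1 = 10.5 − 5/2 + 1 = 9, so the closed region contains I + B = 9 + 5 = 14 lattice points.

14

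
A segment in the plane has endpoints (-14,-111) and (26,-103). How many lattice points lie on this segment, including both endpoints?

9

The number of lattice points on a segment between lattice points is gcd(|Δx|,|Δy|) + 1 = gcd(40,8) + 1 = 8 + 1 = 9.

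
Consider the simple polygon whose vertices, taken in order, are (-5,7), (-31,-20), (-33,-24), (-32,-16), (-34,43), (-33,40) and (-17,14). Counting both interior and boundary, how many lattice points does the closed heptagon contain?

By the shoelace formula, twice the signed area is |((-5)·(-20) − (-31)·7) + ((-31)·(-24) − (-33)·(-20)) + ((-33)·(-16) − (-32)·(-24)) + ((-32)·43 − (-34)·(-16)) + ((-34)·40 − (-33)·43) + ((-33)·14 − (-17)·40) + ((-17)·7 − (-5)·14)| = 1531, so the area is 1531/2.
Summing gcd(|Δx|,|Δy|) over the edges gives the boundary count: gcd(26,27) + gcd(2,4) + gcd(1,8) + gcd(2,59) + gcd(1,3) + gcd(16,26) + gcd(12,7) = 1+2+1+1+1+2+1 = 9.
Pick's theorem gives I = A − B/2 + 1 = 1531/2 − 9/2 + 1 = 762, so the closed region contains I + B = 762 + 9 = 771 lattice points.

771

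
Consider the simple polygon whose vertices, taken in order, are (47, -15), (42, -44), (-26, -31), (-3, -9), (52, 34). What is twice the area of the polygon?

5755

The shoelace formula gives twice the area as |(47·(-44) − 42·(-15)) + (42·(-31) − (-26)·(-44)) + ((-26)·(-9) − (-3)·(-31)) + ((-3)·34 − 52·(-9)) + (52·(-15) − 47·34)| = 5755, so the area is 2877.5.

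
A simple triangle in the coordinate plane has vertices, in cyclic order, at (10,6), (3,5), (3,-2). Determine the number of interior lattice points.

21

By the shoelace formula, twice the signed area is |[10·5 − 3·6] + [3·(-2) − 3·5] + [3·6 − 10·(-2)]| = 49, so the area is 49/2.
The number of boundary lattice points is Σ gcd(|Δx|,|Δy|) = gcd(7,1) + gcd(0,7) + gcd(7,8) = 1+7+1 = 9.
Pick's theorem gives I = A − B/2 + 1 = 49/2 − 9/2 + 1 = 21.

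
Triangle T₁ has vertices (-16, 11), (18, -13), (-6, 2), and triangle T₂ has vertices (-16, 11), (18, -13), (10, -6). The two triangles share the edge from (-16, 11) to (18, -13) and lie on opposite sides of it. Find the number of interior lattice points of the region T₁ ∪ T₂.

54

The union is the simple quadrilateral with vertices (-16, 11), (-6, 2), (18, -13), (10, -6) in order.
By the shoelace formula, twice the signed area is |[(-16)·2 − (-6)·11] + [(-6)·(-13) − 18·2] + [18·(-6) − 10·(-13)] + [10·11 − (-16)·(-6)]| = 112, so the area is 56.
Along each edge there are gcd(|Δx|,|Δy|)+1 lattice points, so counting each shared vertex once the boundary has gcd(10,9) + gcd(24,15) + gcd(8,7) + gcd(26,17) = 1+3+1+1 = 6.
By Pick's theorem I = A − B/2 + 1 = 56 − 6/2 + 1 = 54.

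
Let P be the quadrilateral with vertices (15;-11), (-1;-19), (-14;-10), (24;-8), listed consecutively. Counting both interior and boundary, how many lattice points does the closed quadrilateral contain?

180

The shoelace formula gives twice the area as |[15·(-19) − (-1)·(-11)] + [(-1)·(-10) − (-14)·(-19)] + [(-14)·(-8) − 24·(-10)] + [24·(-11) − 15·(-8)]| = 344, so the area is 172.
The number of boundary lattice points is Σ gcd(|Δx|,|Δy|) = gcd(16,8) + gcd(13,9) + gcd(38,2) + gcd(9,3) = 8+1+2+3 = 14.
Pick's theorem gives I = A − B/2 + 1 = 172 − 14/2 + 1 = 166, so the closed region contains I + B = 166 + 14 = 180 lattice points.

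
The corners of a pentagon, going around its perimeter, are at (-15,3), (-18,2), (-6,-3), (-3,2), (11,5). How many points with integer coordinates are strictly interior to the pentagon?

68

The shoelace formula gives twice the area as |[(-15)·2 − (-18)·3] + [(-18)·(-3) − (-6)·2] + [(-6)·2 − (-3)·(-3)] + [(-3)·5 − 11·2] + [11·3 − (-15)·5]| = 140, so the area is 70.
The number of boundary lattice points is Σ gcd(|Δx|,|Δy|) = gcd(3,1) + gcd(12,5) + gcd(3,5) + gcd(14,3) + gcd(26,2) = 1+1+1+1+2 = 6.
By Pick's theorem A = I + B/2 − 1, so I = 70 − 6/2 + 1 = 68.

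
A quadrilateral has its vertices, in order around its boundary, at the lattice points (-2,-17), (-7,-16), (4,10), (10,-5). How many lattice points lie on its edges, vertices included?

Summing gcd(|Δx|,|Δy|) over the edges gives the boundary count: gcd(5,1) + gcd(11,26) + gcd(6,15) + gcd(12,12) = 1+1+3+12 = 17.

17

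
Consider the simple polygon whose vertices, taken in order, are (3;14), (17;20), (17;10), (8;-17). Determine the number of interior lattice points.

By the shoelace formula, twice the signed area is |(3·20 − 17·14) + (17·10 − 17·20) + (17·(-17) − 8·10) + (8·14 − 3·(-17))| = 554, so the area is 277.
Summing gcd(|Δx|,|Δy|) over the edges gives the boundary count: gcd(14,6) + gcd(0,10) + gcd(9,27) + gcd(5,31) = 2+10+9+1 = 22.
Pick's theorem gives I = A − B/2 + 1 = 277 − 22/2 + 1 = 267.

267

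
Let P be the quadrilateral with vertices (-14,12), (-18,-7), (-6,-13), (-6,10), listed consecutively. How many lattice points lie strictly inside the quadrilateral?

By the shoelace formula, twice the signed area is |[(-14)·(-7) − (-18)·12] + [(-18)·(-13) − (-6)·(-7)] + [(-6)·10 − (-6)·(-13)] + [(-6)·12 − (-14)·10]| = 436, so the area is 218.
Along each edge there are gcd(|Δx|,|Δy|)+1 lattice points, so counting each shared vertex once the boundary has gcd(4,19) + gcd(12,6) + gcd(0,23) + gcd(8,2) = 1+6+23+2 = 32.
Pick's theorem gives I = A − B/2 + 1 = 218 − 32/2 + 1 = 203.

203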